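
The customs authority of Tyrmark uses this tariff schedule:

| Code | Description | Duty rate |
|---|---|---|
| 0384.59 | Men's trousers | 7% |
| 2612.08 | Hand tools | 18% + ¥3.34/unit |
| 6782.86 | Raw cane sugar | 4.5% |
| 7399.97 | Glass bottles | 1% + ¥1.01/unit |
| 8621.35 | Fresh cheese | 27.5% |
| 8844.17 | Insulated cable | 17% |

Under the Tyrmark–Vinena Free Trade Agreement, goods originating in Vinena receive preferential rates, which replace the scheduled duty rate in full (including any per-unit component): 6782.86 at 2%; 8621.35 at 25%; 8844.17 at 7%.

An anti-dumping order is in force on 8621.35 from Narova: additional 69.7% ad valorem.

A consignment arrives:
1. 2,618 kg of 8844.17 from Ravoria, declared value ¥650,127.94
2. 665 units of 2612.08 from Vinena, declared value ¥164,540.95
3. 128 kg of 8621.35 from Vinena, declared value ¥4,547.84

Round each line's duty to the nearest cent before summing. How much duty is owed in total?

¥143,497.18

Line 1 (8844.17, Ravoria, 2,618 kg, ¥650,127.94):
Base rate for 8844.17 is 17%.
8844.17 has an FTA preferential rate, but origin Ravoria is not Vinena; base rate stands.
Duty = ¥650,127.94 × 17% = ¥110,521.75.
Line 2 (2612.08, Vinena, 665 units, ¥164,540.95):
Base rate for 2612.08 is 18% + ¥3.34/unit.
Origin Vinena is the FTA partner but 2612.08 is not on the preference list; base rate stands.
Duty = ¥164,540.95 × 18% + 665 × ¥3.34 = ¥31,838.47.
Line 3 (8621.35, Vinena, 128 kg, ¥4,547.84):
Base rate for 8621.35 is 27.5%.
Origin Vinena qualifies under the Tyrmark–Vinena agreement and 8621.35 is covered: preferential rate 25% applies instead.
The additional-duty order on 8621.35 targets Narova, not Vinena; it does not apply.
Duty = ¥4,547.84 × 25% = ¥1,136.96.
Total = ¥110,521.75 + ¥31,838.47 + ¥1,136.96 = ¥143,497.18.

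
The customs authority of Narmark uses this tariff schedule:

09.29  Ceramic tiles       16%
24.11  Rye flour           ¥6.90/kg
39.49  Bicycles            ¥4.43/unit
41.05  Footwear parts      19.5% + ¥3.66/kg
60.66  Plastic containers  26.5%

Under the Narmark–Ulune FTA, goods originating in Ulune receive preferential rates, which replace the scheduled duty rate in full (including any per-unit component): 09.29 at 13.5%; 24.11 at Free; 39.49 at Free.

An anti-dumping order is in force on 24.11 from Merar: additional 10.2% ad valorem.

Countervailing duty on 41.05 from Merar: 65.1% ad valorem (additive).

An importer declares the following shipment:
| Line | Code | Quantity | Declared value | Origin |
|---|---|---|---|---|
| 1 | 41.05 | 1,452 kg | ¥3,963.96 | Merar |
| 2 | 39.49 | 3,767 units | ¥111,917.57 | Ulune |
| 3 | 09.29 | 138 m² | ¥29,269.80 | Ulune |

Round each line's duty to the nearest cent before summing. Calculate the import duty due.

Line 1 (41.05, Merar, 1,452 kg, ¥3,963.96):
Base rate for 41.05 is 19.5% + ¥3.66/kg.
Additional duty on 41.05 from Merar: +65.1%. Applied ad valorem rate: 19.5% + 65.1% = 84.6%.
Duty = ¥3,963.96 × 84.6% + 1,452 × ¥3.66 = ¥8,667.83.
Line 2 (39.49, Ulune, 3,767 units, ¥111,917.57):
Base rate for 39.49 is ¥4.43/unit.
Origin Ulune qualifies under the Narmark–Ulune agreement and 39.49 is covered: preferential rate Free applies instead.
Duty = ¥111,917.57 × 0% = ¥0.00.
Line 3 (09.29, Ulune, 138 m², ¥29,269.80):
Base rate for 09.29 is 16%.
Origin Ulune qualifies under the Narmark–Ulune agreement and 09.29 is covered: preferential rate 13.5% applies instead.
Duty = ¥29,269.80 × 13.5% = ¥3,951.42.
Total = ¥8,667.83 + ¥0.00 + ¥3,951.42 = ¥12,619.25.

¥12,619.25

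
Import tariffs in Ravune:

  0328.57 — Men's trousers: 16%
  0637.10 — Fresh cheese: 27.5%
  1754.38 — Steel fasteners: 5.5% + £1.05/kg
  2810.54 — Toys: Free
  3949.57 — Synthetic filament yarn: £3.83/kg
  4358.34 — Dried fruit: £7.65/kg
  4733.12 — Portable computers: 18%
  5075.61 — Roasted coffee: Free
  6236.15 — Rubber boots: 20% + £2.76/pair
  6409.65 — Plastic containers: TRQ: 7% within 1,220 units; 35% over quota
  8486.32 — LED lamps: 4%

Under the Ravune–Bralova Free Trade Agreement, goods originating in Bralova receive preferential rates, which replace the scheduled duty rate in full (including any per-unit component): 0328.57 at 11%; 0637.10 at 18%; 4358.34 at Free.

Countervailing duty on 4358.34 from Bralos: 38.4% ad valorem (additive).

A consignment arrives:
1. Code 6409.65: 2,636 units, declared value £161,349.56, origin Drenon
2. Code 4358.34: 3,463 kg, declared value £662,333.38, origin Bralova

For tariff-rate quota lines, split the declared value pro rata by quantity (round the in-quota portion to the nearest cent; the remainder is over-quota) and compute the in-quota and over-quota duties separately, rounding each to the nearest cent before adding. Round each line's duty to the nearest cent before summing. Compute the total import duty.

£35,563.01

Line 1 (6409.65, Drenon, 2,636 units, £161,349.56):
Code 6409.65 is under a tariff-rate quota (threshold 1,220 units). In-quota: 1,220 units at 7%; over-quota: 1,416 units at 35%.
Pro-rata value split: in-quota = £161,349.56 × 1,220/2,636 = £74,676.20; over-quota = £161,349.56 − £74,676.20 = £86,673.36.
In-quota duty = £74,676.20 × 7% = £5,227.33. Over-quota duty = £86,673.36 × 35% = £30,335.68.
Line duty = £5,227.33 + £30,335.68 = £35,563.01.
Line 2 (4358.34, Bralova, 3,463 kg, £662,333.38):
Base rate for 4358.34 is £7.65/kg.
Origin Bralova qualifies under the Ravune–Bralova agreement and 4358.34 is covered: preferential rate Free applies instead.
The additional-duty order on 4358.34 targets Bralos, not Bralova; it does not apply.
Duty = £662,333.38 × 0% = £0.00.
Total = £35,563.01 + £0.00 = £35,563.01.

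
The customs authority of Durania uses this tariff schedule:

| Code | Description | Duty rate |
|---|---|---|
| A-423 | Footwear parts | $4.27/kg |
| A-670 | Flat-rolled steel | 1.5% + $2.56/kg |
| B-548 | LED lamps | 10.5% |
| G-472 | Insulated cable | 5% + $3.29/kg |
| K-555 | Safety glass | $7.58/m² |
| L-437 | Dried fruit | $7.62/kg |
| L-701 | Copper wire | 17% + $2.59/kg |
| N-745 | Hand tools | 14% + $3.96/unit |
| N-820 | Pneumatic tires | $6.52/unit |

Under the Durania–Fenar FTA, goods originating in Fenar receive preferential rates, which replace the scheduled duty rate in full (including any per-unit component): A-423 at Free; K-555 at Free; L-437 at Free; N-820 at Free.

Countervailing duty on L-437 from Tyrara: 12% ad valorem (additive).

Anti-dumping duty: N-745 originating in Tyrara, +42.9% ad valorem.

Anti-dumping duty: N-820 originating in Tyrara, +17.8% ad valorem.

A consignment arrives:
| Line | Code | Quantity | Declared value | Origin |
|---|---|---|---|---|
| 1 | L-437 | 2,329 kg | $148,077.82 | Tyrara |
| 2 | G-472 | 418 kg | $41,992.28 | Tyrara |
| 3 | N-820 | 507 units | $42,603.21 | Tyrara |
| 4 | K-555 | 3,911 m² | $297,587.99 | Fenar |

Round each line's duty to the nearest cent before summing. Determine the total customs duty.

Line 1 (L-437, Tyrara, 2,329 kg, $148,077.82):
Base rate for L-437 is $7.62/kg.
L-437 has an FTA preferential rate, but origin Tyrara is not Fenar; base rate stands.
Additional duty on L-437 from Tyrara: +12% ad valorem. Applied ad valorem rate = 12%.
Duty = $148,077.82 × 12% + 2,329 × $7.62 = $35,516.32.
Line 2 (G-472, Tyrara, 418 kg, $41,992.28):
Base rate for G-472 is 5% + $3.29/kg.
Duty = $41,992.28 × 5% + 418 × $3.29 = $3,474.83.
Line 3 (N-820, Tyrara, 507 units, $42,603.21):
Base rate for N-820 is $6.52/unit.
N-820 has an FTA preferential rate, but origin Tyrara is not Fenar; base rate stands.
Additional duty on N-820 from Tyrara: +17.8% ad valorem. Applied ad valorem rate = 17.8%.
Duty = $42,603.21 × 17.8% + 507 × $6.52 = $10,889.01.
Line 4 (K-555, Fenar, 3,911 m², $297,587.99):
Base rate for K-555 is $7.58/m².
Origin Fenar qualifies under the Durania–Fenar agreement and K-555 is covered: preferential rate Free applies instead.
Duty = $297,587.99 × 0% = $0.00.
Total = $35,516.32 + $3,474.83 + $10,889.01 + $0.00 = $49,880.16.

$49,880.16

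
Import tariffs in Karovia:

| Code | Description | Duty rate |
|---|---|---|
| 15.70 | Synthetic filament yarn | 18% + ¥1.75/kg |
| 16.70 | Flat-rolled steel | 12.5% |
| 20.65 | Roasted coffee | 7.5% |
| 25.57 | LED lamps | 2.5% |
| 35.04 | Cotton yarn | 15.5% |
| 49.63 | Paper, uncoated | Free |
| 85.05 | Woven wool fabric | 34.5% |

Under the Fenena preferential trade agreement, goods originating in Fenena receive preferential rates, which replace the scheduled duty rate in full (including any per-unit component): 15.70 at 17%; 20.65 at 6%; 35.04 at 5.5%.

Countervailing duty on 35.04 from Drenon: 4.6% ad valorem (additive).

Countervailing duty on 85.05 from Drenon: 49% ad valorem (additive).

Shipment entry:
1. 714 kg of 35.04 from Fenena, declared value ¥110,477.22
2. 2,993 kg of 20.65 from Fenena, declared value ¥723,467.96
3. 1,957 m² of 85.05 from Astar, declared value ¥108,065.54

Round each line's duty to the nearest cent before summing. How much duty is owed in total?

¥86,766.94

Line 1 (35.04, Fenena, 714 kg, ¥110,477.22):
Base rate for 35.04 is 15.5%.
Origin Fenena qualifies under the Karovia–Fenena agreement and 35.04 is covered: preferential rate 5.5% applies instead.
The additional-duty order on 35.04 targets Drenon, not Fenena; it does not apply.
Duty = ¥110,477.22 × 5.5% = ¥6,076.25.
Line 2 (20.65, Fenena, 2,993 kg, ¥723,467.96):
Base rate for 20.65 is 7.5%.
Origin Fenena qualifies under the Karovia–Fenena agreement and 20.65 is covered: preferential rate 6% applies instead.
Duty = ¥723,467.96 × 6% = ¥43,408.08.
Line 3 (85.05, Astar, 1,957 m², ¥108,065.54):
Base rate for 85.05 is 34.5%.
The additional-duty order on 85.05 targets Drenon, not Astar; it does not apply.
Duty = ¥108,065.54 × 34.5% = ¥37,282.61.
Total = ¥6,076.25 + ¥43,408.08 + ¥37,282.61 = ¥86,766.94.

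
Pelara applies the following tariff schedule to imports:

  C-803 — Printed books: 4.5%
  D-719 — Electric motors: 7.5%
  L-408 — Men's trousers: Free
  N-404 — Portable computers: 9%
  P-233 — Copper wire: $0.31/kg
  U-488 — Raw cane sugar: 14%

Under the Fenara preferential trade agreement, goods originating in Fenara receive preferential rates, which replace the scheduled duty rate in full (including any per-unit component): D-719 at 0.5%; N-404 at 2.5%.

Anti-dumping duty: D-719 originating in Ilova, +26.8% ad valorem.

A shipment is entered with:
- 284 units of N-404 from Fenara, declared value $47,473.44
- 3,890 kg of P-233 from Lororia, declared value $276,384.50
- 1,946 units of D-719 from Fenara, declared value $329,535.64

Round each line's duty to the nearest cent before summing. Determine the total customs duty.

Line 1 (N-404, Fenara, 284 units, $47,473.44):
Base rate for N-404 is 9%.
Origin Fenara qualifies under the Pelara–Fenara agreement and N-404 is covered: preferential rate 2.5% applies instead.
Duty = $47,473.44 × 2.5% = $1,186.84.
Line 2 (P-233, Lororia, 3,890 kg, $276,384.50):
Base rate for P-233 is $0.31/kg.
Duty = 3,890 × $0.31 = $1,205.90.
Line 3 (D-719, Fenara, 1,946 units, $329,535.64):
Base rate for D-719 is 7.5%.
Origin Fenara qualifies under the Pelara–Fenara agreement and D-719 is covered: preferential rate 0.5% applies instead.
The additional-duty order on D-719 targets Ilova, not Fenara; it does not apply.
Duty = $329,535.64 × 0.5% = $1,647.68.
Total = $1,186.84 + $1,205.90 + $1,647.68 = $4,040.42.

$4,040.42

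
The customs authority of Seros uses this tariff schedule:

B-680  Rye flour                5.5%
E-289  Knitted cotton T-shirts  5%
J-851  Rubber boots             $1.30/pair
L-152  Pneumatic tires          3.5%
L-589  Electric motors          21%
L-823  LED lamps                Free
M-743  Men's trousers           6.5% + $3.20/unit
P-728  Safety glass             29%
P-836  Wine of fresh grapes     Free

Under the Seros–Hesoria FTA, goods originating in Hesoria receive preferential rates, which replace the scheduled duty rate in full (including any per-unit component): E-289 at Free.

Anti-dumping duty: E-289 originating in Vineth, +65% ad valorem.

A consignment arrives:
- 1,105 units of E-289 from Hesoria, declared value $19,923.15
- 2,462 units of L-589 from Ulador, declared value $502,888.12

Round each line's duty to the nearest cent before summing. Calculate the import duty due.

Line 1 (E-289, Hesoria, 1,105 units, $19,923.15):
Base rate for E-289 is 5%.
Origin Hesoria qualifies under the Seros–Hesoria agreement and E-289 is covered: preferential rate Free applies instead.
The additional-duty order on E-289 targets Vineth, not Hesoria; it does not apply.
Duty = $19,923.15 × 0% = $0.00.
Line 2 (L-589, Ulador, 2,462 units, $502,888.12):
Base rate for L-589 is 21%.
Duty = $502,888.12 × 21% = $105,606.51.
Total = $0.00 + $105,606.51 = $105,606.51.

$105,606.51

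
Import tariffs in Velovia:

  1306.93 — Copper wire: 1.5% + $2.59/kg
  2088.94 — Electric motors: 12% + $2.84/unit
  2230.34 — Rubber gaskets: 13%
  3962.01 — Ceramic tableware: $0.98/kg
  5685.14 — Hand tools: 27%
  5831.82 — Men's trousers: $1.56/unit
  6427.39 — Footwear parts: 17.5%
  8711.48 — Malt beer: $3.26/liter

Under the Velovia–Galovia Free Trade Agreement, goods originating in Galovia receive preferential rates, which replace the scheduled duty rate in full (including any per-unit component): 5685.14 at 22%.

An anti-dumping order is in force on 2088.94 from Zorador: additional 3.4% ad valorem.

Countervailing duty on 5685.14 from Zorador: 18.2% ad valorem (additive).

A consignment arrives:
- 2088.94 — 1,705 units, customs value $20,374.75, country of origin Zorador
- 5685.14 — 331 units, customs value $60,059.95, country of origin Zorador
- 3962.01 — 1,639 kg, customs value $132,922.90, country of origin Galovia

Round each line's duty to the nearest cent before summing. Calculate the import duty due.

Line 1 (2088.94, Zorador, 1,705 units, $20,374.75):
Base rate for 2088.94 is 12% + $2.84/unit.
Additional duty on 2088.94 from Zorador: +3.4%. Applied ad valorem rate: 12% + 3.4% = 15.4%.
Duty = $20,374.75 × 15.4% + 1,705 × $2.84 = $7,979.91.
Line 2 (5685.14, Zorador, 331 units, $60,059.95):
Base rate for 5685.14 is 27%.
5685.14 has an FTA preferential rate, but origin Zorador is not Galovia; base rate stands.
Additional duty on 5685.14 from Zorador: +18.2%. Applied ad valorem rate: 27% + 18.2% = 45.2%.
Duty = $60,059.95 × 45.2% = $27,147.10.
Line 3 (3962.01, Galovia, 1,639 kg, $132,922.90):
Base rate for 3962.01 is $0.98/kg.
Origin Galovia is the FTA partner but 3962.01 is not on the preference list; base rate stands.
Duty = 1,639 × $0.98 = $1,606.22.
Total = $7,979.91 + $27,147.10 + $1,606.22 = $36,733.23.

$36,733.23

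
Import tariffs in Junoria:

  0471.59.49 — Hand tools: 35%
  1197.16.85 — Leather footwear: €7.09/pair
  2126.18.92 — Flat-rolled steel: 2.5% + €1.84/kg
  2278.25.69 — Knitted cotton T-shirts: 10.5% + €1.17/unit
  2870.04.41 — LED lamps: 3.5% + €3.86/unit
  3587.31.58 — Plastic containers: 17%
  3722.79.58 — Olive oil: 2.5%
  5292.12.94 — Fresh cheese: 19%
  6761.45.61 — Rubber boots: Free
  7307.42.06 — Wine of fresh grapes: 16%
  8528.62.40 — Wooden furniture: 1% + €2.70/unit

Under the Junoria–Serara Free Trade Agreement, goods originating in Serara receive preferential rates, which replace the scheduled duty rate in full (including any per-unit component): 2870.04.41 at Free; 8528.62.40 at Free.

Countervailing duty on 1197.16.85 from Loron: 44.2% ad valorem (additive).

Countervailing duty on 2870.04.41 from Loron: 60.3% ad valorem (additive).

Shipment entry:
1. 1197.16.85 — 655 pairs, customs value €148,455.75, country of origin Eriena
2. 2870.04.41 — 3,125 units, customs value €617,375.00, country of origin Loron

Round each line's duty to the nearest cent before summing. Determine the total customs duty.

€410,591.70

Line 1 (1197.16.85, Eriena, 655 pairs, €148,455.75):
Base rate for 1197.16.85 is €7.09/pair.
The additional-duty order on 1197.16.85 targets Loron, not Eriena; it does not apply.
Duty = 655 × €7.09 = €4,643.95.
Line 2 (2870.04.41, Loron, 3,125 units, €617,375.00):
Base rate for 2870.04.41 is 3.5% + €3.86/unit.
2870.04.41 has an FTA preferential rate, but origin Loron is not Serara; base rate stands.
Additional duty on 2870.04.41 from Loron: +60.3%. Applied ad valorem rate: 3.5% + 60.3% = 63.8%.
Duty = €617,375.00 × 63.8% + 3,125 × €3.86 = €405,947.75.
Total = €4,643.95 + €405,947.75 = €410,591.70.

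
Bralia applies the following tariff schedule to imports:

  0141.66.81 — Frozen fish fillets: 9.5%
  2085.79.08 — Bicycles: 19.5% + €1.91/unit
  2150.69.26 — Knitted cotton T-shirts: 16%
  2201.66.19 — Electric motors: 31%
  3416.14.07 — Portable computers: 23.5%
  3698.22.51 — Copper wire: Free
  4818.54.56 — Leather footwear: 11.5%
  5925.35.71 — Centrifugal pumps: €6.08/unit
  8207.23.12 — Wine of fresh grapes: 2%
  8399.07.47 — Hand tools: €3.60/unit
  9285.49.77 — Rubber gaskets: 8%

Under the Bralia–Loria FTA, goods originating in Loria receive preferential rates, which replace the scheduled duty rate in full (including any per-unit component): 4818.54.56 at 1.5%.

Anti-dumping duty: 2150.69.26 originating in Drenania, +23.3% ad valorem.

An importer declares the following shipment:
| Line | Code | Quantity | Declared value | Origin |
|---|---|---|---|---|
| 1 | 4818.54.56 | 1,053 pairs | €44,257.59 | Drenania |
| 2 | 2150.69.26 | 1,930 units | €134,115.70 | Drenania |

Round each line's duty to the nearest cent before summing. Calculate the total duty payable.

€57,797.09

Line 1 (4818.54.56, Drenania, 1,053 pairs, €44,257.59):
Base rate for 4818.54.56 is 11.5%.
4818.54.56 has an FTA preferential rate, but origin Drenania is not Loria; base rate stands.
Duty = €44,257.59 × 11.5% = €5,089.62.
Line 2 (2150.69.26, Drenania, 1,930 units, €134,115.70):
Base rate for 2150.69.26 is 16%.
Additional duty on 2150.69.26 from Drenania: +23.3%. Applied ad valorem rate: 16% + 23.3% = 39.3%.
Duty = €134,115.70 × 39.3% = €52,707.47.
Total = €5,089.62 + €52,707.47 = €57,797.09.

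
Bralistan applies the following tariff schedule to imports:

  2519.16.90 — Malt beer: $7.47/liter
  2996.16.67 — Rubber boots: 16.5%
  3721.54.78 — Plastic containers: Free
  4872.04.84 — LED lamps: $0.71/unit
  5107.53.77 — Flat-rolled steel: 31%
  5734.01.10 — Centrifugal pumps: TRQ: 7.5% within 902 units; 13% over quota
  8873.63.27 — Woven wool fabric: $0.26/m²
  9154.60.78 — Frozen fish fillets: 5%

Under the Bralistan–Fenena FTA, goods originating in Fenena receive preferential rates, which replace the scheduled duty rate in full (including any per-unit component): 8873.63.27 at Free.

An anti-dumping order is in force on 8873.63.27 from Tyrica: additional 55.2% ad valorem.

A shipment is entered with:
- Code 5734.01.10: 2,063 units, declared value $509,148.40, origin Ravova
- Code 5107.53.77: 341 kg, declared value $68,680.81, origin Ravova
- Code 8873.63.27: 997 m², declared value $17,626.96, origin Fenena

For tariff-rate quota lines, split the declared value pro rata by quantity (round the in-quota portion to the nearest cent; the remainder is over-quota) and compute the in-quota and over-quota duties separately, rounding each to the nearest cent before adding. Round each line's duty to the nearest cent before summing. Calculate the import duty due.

Line 1 (5734.01.10, Ravova, 2,063 units, $509,148.40):
Code 5734.01.10 is under a tariff-rate quota (threshold 902 units). In-quota: 902 units at 7.5%; over-quota: 1,161 units at 13%.
Pro-rata value split: in-quota = $509,148.40 × 902/2,063 = $222,613.60; over-quota = $509,148.40 − $222,613.60 = $286,534.80.
In-quota duty = $222,613.60 × 7.5% = $16,696.02. Over-quota duty = $286,534.80 × 13% = $37,249.52.
Line duty = $16,696.02 + $37,249.52 = $53,945.54.
Line 2 (5107.53.77, Ravova, 341 kg, $68,680.81):
Base rate for 5107.53.77 is 31%.
Duty = $68,680.81 × 31% = $21,291.05.
Line 3 (8873.63.27, Fenena, 997 m², $17,626.96):
Base rate for 8873.63.27 is $0.26/m².
Origin Fenena qualifies under the Bralistan–Fenena agreement and 8873.63.27 is covered: preferential rate Free applies instead.
The additional-duty order on 8873.63.27 targets Tyrica, not Fenena; it does not apply.
Duty = $17,626.96 × 0% = $0.00.
Total = $53,945.54 + $21,291.05 + $0.00 = $75,236.59.

$75,236.59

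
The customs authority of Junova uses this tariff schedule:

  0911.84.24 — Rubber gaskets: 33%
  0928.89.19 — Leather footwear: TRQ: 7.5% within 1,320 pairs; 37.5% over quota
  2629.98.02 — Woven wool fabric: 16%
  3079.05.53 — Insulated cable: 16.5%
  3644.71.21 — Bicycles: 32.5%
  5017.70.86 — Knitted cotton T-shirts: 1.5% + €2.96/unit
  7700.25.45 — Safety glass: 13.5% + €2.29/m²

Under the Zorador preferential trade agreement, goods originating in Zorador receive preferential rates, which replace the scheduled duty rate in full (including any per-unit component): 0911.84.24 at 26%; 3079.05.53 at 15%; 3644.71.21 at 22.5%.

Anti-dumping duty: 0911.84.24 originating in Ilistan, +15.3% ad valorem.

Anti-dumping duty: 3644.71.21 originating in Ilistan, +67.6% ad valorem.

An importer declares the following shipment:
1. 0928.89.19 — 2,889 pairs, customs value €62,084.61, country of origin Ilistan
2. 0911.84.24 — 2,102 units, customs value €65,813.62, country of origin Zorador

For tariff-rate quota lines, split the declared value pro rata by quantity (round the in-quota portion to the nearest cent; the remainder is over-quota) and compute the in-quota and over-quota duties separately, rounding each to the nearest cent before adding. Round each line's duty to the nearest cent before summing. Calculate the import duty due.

Line 1 (0928.89.19, Ilistan, 2,889 pairs, €62,084.61):
Code 0928.89.19 is under a tariff-rate quota (threshold 1,320 pairs). In-quota: 1,320 pairs at 7.5%; over-quota: 1,569 pairs at 37.5%.
Pro-rata value split: in-quota = €62,084.61 × 1,320/2,889 = €28,366.80; over-quota = €62,084.61 − €28,366.80 = €33,717.81.
In-quota duty = €28,366.80 × 7.5% = €2,127.51. Over-quota duty = €33,717.81 × 37.5% = €12,644.18.
Line duty = €2,127.51 + €12,644.18 = €14,771.69.
Line 2 (0911.84.24, Zorador, 2,102 units, €65,813.62):
Base rate for 0911.84.24 is 33%.
Origin Zorador qualifies under the Junova–Zorador agreement and 0911.84.24 is covered: preferential rate 26% applies instead.
The additional-duty order on 0911.84.24 targets Ilistan, not Zorador; it does not apply.
Duty = €65,813.62 × 26% = €17,111.54.
Total = €14,771.69 + €17,111.54 = €31,883.23.

€31,883.23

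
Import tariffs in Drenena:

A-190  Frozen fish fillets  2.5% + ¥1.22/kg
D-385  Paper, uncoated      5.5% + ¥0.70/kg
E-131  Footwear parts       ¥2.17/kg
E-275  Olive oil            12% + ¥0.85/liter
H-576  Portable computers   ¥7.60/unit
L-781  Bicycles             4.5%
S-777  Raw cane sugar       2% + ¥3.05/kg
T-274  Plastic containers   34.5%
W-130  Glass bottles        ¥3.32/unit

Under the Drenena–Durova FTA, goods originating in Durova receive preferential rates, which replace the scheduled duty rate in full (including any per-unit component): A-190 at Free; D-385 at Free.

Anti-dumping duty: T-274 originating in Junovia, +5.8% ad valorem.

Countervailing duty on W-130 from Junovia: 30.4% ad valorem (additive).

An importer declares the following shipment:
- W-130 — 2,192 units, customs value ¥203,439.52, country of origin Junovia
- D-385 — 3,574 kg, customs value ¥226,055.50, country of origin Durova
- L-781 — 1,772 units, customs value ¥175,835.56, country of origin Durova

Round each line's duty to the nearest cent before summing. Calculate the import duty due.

Line 1 (W-130, Junovia, 2,192 units, ¥203,439.52):
Base rate for W-130 is ¥3.32/unit.
Additional duty on W-130 from Junovia: +30.4% ad valorem. Applied ad valorem rate = 30.4%.
Duty = ¥203,439.52 × 30.4% + 2,192 × ¥3.32 = ¥69,123.05.
Line 2 (D-385, Durova, 3,574 kg, ¥226,055.50):
Base rate for D-385 is 5.5% + ¥0.70/kg.
Origin Durova qualifies under the Drenena–Durova agreement and D-385 is covered: preferential rate Free applies instead.
Duty = ¥226,055.50 × 0% = ¥0.00.
Line 3 (L-781, Durova, 1,772 units, ¥175,835.56):
Base rate for L-781 is 4.5%.
Origin Durova is the FTA partner but L-781 is not on the preference list; base rate stands.
Duty = ¥175,835.56 × 4.5% = ¥7,912.60.
Total = ¥69,123.05 + ¥0.00 + ¥7,912.60 = ¥77,035.65.

¥77,035.65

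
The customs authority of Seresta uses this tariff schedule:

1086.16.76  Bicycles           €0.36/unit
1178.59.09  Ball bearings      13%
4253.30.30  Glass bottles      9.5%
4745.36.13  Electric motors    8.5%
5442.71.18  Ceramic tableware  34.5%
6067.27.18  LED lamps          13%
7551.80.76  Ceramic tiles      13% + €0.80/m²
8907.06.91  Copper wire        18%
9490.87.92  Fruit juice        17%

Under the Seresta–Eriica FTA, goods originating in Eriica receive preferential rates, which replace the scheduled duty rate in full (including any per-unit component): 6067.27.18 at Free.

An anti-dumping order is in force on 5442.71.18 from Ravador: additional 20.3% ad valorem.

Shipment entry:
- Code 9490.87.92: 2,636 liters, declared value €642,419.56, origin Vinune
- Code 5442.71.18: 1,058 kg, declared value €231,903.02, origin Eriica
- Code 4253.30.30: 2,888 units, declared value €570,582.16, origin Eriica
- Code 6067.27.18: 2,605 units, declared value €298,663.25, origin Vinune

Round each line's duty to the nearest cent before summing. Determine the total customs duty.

€282,249.40

Line 1 (9490.87.92, Vinune, 2,636 liters, €642,419.56):
Base rate for 9490.87.92 is 17%.
Duty = €642,419.56 × 17% = €109,211.33.
Line 2 (5442.71.18, Eriica, 1,058 kg, €231,903.02):
Base rate for 5442.71.18 is 34.5%.
Origin Eriica is the FTA partner but 5442.71.18 is not on the preference list; base rate stands.
The additional-duty order on 5442.71.18 targets Ravador, not Eriica; it does not apply.
Duty = €231,903.02 × 34.5% = €80,006.54.
Line 3 (4253.30.30, Eriica, 2,888 units, €570,582.16):
Base rate for 4253.30.30 is 9.5%.
Origin Eriica is the FTA partner but 4253.30.30 is not on the preference list; base rate stands.
Duty = €570,582.16 × 9.5% = €54,205.31.
Line 4 (6067.27.18, Vinune, 2,605 units, €298,663.25):
Base rate for 6067.27.18 is 13%.
6067.27.18 has an FTA preferential rate, but origin Vinune is not Eriica; base rate stands.
Duty = €298,663.25 × 13% = €38,826.22.
Total = €109,211.33 + €80,006.54 + €54,205.31 + €38,826.22 = €282,249.40.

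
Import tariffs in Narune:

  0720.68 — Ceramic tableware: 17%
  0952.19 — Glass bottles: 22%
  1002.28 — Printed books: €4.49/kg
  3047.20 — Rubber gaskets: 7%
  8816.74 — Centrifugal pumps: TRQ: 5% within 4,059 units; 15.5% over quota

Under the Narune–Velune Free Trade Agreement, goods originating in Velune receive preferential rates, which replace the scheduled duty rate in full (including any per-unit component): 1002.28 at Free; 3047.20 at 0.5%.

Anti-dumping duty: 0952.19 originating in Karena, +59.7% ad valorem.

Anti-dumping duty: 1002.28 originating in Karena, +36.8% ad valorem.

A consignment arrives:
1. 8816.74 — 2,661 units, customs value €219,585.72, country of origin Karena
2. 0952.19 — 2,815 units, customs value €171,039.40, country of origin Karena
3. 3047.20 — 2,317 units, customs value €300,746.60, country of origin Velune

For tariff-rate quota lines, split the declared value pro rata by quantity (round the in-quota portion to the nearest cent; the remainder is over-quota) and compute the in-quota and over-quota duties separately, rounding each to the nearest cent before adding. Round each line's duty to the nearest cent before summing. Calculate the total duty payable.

Line 1 (8816.74, Karena, 2,661 units, €219,585.72):
Code 8816.74 is under a tariff-rate quota (threshold 4,059 units). Quantity 2,661 units is within the quota, so the in-quota rate 5% applies to the full value.
Duty = €219,585.72 × 5% = €10,979.29.
Line 2 (0952.19, Karena, 2,815 units, €171,039.40):
Base rate for 0952.19 is 22%.
Additional duty on 0952.19 from Karena: +59.7%. Applied ad valorem rate: 22% + 59.7% = 81.7%.
Duty = €171,039.40 × 81.7% = €139,739.19.
Line 3 (3047.20, Velune, 2,317 units, €300,746.60):
Base rate for 3047.20 is 7%.
Origin Velune qualifies under the Narune–Velune agreement and 3047.20 is covered: preferential rate 0.5% applies instead.
Duty = €300,746.60 × 0.5% = €1,503.73.
Total = €10,979.29 + €139,739.19 + €1,503.73 = €152,222.21.

€152,222.21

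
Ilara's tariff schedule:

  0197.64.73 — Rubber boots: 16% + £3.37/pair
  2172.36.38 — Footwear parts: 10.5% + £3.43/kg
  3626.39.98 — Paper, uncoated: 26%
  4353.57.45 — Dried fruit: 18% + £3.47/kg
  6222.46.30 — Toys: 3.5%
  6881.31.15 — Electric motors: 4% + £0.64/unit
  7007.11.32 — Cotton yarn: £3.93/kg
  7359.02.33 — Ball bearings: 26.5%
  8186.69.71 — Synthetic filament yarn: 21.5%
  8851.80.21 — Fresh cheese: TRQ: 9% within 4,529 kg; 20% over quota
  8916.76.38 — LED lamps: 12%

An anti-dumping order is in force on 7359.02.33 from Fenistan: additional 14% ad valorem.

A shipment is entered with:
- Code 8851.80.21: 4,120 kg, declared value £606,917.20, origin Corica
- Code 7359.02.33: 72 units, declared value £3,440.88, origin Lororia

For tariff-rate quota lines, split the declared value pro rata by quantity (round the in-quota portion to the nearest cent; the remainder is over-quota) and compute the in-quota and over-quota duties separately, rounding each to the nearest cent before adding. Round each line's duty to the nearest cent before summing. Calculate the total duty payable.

£55,534.38

Line 1 (8851.80.21, Corica, 4,120 kg, £606,917.20):
Code 8851.80.21 is under a tariff-rate quota (threshold 4,529 kg). Quantity 4,120 kg is within the quota, so the in-quota rate 9% applies to the full value.
Duty = £606,917.20 × 9% = £54,622.55.
Line 2 (7359.02.33, Lororia, 72 units, £3,440.88):
Base rate for 7359.02.33 is 26.5%.
The additional-duty order on 7359.02.33 targets Fenistan, not Lororia; it does not apply.
Duty = £3,440.88 × 26.5% = £911.83.
Total = £54,622.55 + £911.83 = £55,534.38.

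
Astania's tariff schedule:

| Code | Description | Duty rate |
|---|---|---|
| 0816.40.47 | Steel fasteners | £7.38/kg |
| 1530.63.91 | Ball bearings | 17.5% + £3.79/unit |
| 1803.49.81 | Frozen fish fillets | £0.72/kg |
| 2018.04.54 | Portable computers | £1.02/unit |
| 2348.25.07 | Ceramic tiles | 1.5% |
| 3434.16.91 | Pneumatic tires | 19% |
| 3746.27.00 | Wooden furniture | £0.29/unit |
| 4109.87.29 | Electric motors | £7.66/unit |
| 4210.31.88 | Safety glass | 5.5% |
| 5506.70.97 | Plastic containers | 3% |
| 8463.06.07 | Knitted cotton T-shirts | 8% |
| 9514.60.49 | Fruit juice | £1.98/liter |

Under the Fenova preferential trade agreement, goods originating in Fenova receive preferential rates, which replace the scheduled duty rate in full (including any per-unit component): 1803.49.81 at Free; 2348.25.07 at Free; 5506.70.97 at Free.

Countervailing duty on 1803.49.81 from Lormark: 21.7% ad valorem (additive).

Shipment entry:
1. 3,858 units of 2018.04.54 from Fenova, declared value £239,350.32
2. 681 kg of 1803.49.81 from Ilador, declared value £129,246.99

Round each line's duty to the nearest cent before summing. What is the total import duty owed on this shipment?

£4,425.48

Line 1 (2018.04.54, Fenova, 3,858 units, £239,350.32):
Base rate for 2018.04.54 is £1.02/unit.
Origin Fenova is the FTA partner but 2018.04.54 is not on the preference list; base rate stands.
Duty = 3,858 × £1.02 = £3,935.16.
Line 2 (1803.49.81, Ilador, 681 kg, £129,246.99):
Base rate for 1803.49.81 is £0.72/kg.
1803.49.81 has an FTA preferential rate, but origin Ilador is not Fenova; base rate stands.
The additional-duty order on 1803.49.81 targets Lormark, not Ilador; it does not apply.
Duty = 681 × £0.72 = £490.32.
Total = £3,935.16 + £490.32 = £4,425.48.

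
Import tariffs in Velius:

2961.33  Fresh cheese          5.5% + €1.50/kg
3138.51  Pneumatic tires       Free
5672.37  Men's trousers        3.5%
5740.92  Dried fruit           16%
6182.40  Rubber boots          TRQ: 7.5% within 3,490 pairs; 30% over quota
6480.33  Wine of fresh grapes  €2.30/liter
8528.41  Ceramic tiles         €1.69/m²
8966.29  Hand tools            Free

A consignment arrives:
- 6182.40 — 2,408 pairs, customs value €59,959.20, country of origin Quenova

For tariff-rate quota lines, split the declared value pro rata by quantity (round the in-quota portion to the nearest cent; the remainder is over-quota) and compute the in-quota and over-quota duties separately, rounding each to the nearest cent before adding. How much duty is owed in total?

Line 1 (6182.40, Quenova, 2,408 pairs, €59,959.20):
Code 6182.40 is under a tariff-rate quota (threshold 3,490 pairs). Quantity 2,408 pairs is within the quota, so the in-quota rate 7.5% applies to the full value.
Duty = €59,959.20 × 7.5% = €4,496.94.

€4,496.94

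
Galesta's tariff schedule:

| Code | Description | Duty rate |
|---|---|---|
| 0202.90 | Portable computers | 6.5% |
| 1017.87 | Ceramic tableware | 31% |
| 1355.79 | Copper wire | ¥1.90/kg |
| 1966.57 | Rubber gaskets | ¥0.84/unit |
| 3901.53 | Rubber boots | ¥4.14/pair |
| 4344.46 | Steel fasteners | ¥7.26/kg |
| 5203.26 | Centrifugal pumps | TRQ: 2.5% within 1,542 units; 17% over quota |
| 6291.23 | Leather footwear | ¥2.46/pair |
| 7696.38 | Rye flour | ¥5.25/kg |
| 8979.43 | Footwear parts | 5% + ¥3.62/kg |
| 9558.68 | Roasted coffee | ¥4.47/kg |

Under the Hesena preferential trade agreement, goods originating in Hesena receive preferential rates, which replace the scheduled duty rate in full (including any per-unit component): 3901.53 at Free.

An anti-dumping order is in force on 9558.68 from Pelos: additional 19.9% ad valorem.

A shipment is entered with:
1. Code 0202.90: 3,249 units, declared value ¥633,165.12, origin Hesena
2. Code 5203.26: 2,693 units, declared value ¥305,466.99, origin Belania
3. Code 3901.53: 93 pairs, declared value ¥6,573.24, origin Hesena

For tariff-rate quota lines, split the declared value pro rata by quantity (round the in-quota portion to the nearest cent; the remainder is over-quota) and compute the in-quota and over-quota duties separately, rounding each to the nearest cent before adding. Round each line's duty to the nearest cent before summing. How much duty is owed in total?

¥67,723.31

Line 1 (0202.90, Hesena, 3,249 units, ¥633,165.12):
Base rate for 0202.90 is 6.5%.
Origin Hesena is the FTA partner but 0202.90 is not on the preference list; base rate stands.
Duty = ¥633,165.12 × 6.5% = ¥41,155.73.
Line 2 (5203.26, Belania, 2,693 units, ¥305,466.99):
Code 5203.26 is under a tariff-rate quota (threshold 1,542 units). In-quota: 1,542 units at 2.5%; over-quota: 1,151 units at 17%.
Pro-rata value split: in-quota = ¥305,466.99 × 1,542/2,693 = ¥174,909.06; over-quota = ¥305,466.99 − ¥174,909.06 = ¥130,557.93.
In-quota duty = ¥174,909.06 × 2.5% = ¥4,372.73. Over-quota duty = ¥130,557.93 × 17% = ¥22,194.85.
Line duty = ¥4,372.73 + ¥22,194.85 = ¥26,567.58.
Line 3 (3901.53, Hesena, 93 pairs, ¥6,573.24):
Base rate for 3901.53 is ¥4.14/pair.
Origin Hesena qualifies under the Galesta–Hesena agreement and 3901.53 is covered: preferential rate Free applies instead.
Duty = ¥6,573.24 × 0% = ¥0.00.
Total = ¥41,155.73 + ¥26,567.58 + ¥0.00 = ¥67,723.31.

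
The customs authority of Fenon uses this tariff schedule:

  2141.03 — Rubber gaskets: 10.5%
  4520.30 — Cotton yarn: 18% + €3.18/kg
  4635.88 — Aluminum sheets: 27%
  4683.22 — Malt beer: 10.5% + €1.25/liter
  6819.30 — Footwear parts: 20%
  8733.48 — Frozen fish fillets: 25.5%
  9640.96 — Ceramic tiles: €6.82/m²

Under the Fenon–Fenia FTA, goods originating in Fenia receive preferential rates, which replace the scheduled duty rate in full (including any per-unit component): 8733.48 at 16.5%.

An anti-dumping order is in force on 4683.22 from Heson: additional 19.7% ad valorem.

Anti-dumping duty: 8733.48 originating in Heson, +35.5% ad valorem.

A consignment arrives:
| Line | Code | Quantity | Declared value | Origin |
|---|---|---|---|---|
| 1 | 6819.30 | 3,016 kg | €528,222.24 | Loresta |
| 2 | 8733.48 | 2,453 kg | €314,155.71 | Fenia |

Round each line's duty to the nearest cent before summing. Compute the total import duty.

€157,480.14

Line 1 (6819.30, Loresta, 3,016 kg, €528,222.24):
Base rate for 6819.30 is 20%.
Duty = €528,222.24 × 20% = €105,644.45.
Line 2 (8733.48, Fenia, 2,453 kg, €314,155.71):
Base rate for 8733.48 is 25.5%.
Origin Fenia qualifies under the Fenon–Fenia agreement and 8733.48 is covered: preferential rate 16.5% applies instead.
The additional-duty order on 8733.48 targets Heson, not Fenia; it does not apply.
Duty = €314,155.71 × 16.5% = €51,835.69.
Total = €105,644.45 + €51,835.69 = €157,480.14.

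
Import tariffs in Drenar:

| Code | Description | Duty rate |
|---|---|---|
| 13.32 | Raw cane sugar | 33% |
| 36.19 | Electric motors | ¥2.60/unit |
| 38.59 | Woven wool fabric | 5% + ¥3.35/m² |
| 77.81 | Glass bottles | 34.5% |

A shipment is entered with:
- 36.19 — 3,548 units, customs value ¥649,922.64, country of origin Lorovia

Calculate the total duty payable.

Line 1 (36.19, Lorovia, 3,548 units, ¥649,922.64):
Base rate for 36.19 is ¥2.60/unit.
Duty = 3,548 × ¥2.60 = ¥9,224.80.

¥9,224.80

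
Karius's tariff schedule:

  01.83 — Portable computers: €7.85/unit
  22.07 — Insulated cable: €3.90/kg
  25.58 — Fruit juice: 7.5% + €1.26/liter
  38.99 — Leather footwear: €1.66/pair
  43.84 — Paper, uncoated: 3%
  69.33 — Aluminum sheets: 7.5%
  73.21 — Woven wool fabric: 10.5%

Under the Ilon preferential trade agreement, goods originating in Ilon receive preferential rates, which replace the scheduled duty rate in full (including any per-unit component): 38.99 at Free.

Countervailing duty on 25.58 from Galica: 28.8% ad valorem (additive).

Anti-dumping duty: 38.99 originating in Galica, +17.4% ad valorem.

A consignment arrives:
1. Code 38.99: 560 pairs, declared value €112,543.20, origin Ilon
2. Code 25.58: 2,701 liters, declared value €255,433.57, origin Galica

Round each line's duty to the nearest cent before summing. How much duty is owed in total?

€96,125.65

Line 1 (38.99, Ilon, 560 pairs, €112,543.20):
Base rate for 38.99 is €1.66/pair.
Origin Ilon qualifies under the Karius–Ilon agreement and 38.99 is covered: preferential rate Free applies instead.
The additional-duty order on 38.99 targets Galica, not Ilon; it does not apply.
Duty = €112,543.20 × 0% = €0.00.
Line 2 (25.58, Galica, 2,701 liters, €255,433.57):
Base rate for 25.58 is 7.5% + €1.26/liter.
Additional duty on 25.58 from Galica: +28.8%. Applied ad valorem rate: 7.5% + 28.8% = 36.3%.
Duty = €255,433.57 × 36.3% + 2,701 × €1.26 = €96,125.65.
Total = €0.00 + €96,125.65 = €96,125.65.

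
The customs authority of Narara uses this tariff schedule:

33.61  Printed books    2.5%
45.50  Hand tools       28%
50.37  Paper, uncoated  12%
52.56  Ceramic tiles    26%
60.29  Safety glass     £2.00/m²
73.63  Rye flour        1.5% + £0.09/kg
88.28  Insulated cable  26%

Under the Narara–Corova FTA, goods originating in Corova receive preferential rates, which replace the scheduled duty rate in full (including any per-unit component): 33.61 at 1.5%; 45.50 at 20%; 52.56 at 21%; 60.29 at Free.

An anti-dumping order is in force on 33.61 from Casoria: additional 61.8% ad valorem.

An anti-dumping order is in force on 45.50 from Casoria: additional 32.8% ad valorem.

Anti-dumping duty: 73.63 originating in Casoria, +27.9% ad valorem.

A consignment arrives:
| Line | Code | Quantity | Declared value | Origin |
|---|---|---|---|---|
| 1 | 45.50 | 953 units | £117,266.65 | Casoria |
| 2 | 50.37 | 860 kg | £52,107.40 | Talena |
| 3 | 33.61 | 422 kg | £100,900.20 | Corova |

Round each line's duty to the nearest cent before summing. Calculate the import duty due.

£79,064.51

Line 1 (45.50, Casoria, 953 units, £117,266.65):
Base rate for 45.50 is 28%.
45.50 has an FTA preferential rate, but origin Casoria is not Corova; base rate stands.
Additional duty on 45.50 from Casoria: +32.8%. Applied ad valorem rate: 28% + 32.8% = 60.8%.
Duty = £117,266.65 × 60.8% = £71,298.12.
Line 2 (50.37, Talena, 860 kg, £52,107.40):
Base rate for 50.37 is 12%.
Duty = £52,107.40 × 12% = £6,252.89.
Line 3 (33.61, Corova, 422 kg, £100,900.20):
Base rate for 33.61 is 2.5%.
Origin Corova qualifies under the Narara–Corova agreement and 33.61 is covered: preferential rate 1.5% applies instead.
The additional-duty order on 33.61 targets Casoria, not Corova; it does not apply.
Duty = £100,900.20 × 1.5% = £1,513.50.
Total = £71,298.12 + £6,252.89 + £1,513.50 = £79,064.51.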